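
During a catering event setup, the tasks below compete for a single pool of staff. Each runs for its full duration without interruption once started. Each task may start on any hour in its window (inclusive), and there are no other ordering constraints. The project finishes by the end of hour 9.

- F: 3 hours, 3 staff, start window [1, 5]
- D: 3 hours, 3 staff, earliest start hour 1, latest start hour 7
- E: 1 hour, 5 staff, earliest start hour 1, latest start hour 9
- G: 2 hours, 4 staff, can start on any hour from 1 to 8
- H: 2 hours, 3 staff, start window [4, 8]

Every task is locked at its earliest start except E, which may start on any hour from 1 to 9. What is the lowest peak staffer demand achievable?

10

E@1: h1:15  h2:10  h3:6  h4:3  h5:3  h6:0  h7:0  h8:0  h9:0 → peak 15
E@2: h1:10  h2:15  h3:6  h4:3  h5:3  h6:0  h7:0  h8:0  h9:0 → peak 15
E@3: h1:10  h2:10  h3:11  h4:3  h5:3  h6:0  h7:0  h8:0  h9:0 → peak 11
E@4: h1:10  h2:10  h3:6  h4:8  h5:3  h6:0  h7:0  h8:0  h9:0 → peak 10
E@5: h1:10  h2:10  h3:6  h4:3  h5:8  h6:0  h7:0  h8:0  h9:0 → peak 10
E@6: h1:10  h2:10  h3:6  h4:3  h5:3  h6:5  h7:0  h8:0  h9:0 → peak 10
E@7: h1:10  h2:10  h3:6  h4:3  h5:3  h6:0  h7:5  h8:0  h9:0 → peak 10
E@8: h1:10  h2:10  h3:6  h4:3  h5:3  h6:0  h7:0  h8:5  h9:0 → peak 10
E@9: h1:10  h2:10  h3:6  h4:3  h5:3  h6:0  h7:0  h8:0  h9:5 → peak 10
Best is E@4, peak 10.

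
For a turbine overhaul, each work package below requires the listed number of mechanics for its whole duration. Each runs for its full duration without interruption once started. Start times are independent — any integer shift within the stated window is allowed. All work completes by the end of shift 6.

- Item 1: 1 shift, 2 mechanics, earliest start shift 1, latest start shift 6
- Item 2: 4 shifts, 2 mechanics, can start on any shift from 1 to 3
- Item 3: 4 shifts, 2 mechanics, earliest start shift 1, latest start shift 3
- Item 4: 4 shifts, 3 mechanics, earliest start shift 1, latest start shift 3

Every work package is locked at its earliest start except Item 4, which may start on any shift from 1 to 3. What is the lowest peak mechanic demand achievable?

7

Item 4@1: s1:9  s2:7  s3:7  s4:7  s5:0  s6:0 → peak 9
Item 4@2: s1:6  s2:7  s3:7  s4:7  s5:3  s6:0 → peak 7
Item 4@3: s1:6  s2:4  s3:7  s4:7  s5:3  s6:3 → peak 7
Best is Item 4@2, peak 7.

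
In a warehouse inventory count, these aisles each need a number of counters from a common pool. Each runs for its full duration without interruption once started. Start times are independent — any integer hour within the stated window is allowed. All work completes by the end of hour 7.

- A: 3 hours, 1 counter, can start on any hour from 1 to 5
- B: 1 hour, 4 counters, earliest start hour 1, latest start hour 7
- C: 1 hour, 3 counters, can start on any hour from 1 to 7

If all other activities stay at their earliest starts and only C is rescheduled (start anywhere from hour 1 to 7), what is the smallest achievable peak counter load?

5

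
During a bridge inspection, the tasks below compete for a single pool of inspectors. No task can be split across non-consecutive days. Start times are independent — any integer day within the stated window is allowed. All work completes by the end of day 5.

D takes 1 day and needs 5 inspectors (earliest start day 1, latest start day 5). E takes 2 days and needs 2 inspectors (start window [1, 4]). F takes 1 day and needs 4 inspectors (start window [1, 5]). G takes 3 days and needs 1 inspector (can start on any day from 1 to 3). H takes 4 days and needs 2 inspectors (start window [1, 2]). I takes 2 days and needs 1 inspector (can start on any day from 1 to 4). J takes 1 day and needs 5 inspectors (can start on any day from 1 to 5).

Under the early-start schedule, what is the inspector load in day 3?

At early start, day 3 has: G, H.
Demand: 1 + 2 = 3.

3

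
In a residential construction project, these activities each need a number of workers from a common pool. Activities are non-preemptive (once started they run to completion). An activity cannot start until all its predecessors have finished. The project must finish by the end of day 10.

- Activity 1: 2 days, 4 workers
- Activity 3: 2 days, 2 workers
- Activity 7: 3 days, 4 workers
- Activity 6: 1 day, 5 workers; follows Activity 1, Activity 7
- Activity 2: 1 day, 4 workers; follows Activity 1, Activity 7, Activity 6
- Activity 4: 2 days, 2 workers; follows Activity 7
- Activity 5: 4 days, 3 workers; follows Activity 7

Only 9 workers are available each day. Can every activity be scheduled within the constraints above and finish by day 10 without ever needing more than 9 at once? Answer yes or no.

yes

Schedule Activity 1@1, Activity 3@1, Activity 7@3, Activity 6@6, Activity 2@7, Activity 4@8, Activity 5@7: d1:6  d2:6  d3:4  d4:4  d5:4  d6:5  d7:7  d8:5  d9:5  d10:3 — peak 7 ≤ 9.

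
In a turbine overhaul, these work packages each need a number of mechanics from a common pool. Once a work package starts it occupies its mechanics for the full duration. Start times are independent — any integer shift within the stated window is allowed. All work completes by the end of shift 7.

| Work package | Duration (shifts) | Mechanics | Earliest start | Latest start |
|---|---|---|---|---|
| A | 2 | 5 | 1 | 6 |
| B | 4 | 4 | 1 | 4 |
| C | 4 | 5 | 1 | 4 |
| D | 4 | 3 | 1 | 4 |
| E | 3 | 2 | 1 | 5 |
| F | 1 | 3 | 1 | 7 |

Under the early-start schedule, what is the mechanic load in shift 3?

14

At early start, shift 3 has: B, C, D, E.
Demand: 4 + 5 + 3 + 2 = 14.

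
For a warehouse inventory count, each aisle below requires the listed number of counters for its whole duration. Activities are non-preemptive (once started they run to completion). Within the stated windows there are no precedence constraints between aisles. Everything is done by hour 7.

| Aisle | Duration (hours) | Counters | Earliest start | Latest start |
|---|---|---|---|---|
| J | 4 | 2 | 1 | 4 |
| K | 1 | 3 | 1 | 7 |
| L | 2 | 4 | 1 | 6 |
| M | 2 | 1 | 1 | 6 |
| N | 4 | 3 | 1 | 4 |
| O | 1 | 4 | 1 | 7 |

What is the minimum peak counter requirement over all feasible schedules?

Early-start (J@1, K@1, L@1, M@1, N@1, O@1) gives peak 17: h1:17  h2:10  h3:5  h4:5  h5:0  h6:0  h7:0.
Shift K→5, M→3, N→3, O→7.
Schedule J@1, K@5, L@1, M@3, N@3, O@7: h1:6  h2:6  h3:6  h4:6  h5:6  h6:3  h7:4 — peak 6.
Total counter-hours = 37 over 7 hours ⇒ peak ≥ ⌈37/7⌉ = 6, so 6 is optimal.

6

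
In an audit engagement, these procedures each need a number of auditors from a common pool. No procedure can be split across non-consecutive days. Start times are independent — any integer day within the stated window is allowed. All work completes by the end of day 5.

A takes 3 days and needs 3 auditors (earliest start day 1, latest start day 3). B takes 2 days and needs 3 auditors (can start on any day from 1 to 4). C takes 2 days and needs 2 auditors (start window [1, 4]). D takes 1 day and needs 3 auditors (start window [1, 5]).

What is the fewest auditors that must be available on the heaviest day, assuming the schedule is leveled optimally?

6

Early-start (A@1, B@1, C@1, D@1) gives peak 11: d1:11  d2:8  d3:3  d4:0  d5:0.
Shift C→3, D→4.
Schedule A@1, B@1, C@3, D@4: d1:6  d2:6  d3:5  d4:5  d5:0 — peak 6.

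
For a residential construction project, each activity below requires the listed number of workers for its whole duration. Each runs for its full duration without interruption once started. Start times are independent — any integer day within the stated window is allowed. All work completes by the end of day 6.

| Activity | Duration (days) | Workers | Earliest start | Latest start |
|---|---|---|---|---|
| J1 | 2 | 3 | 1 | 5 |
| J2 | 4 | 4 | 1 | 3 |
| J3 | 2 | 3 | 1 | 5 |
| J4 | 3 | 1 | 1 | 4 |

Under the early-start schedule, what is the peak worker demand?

11

Early-start schedule: J1@1, J2@1, J3@1, J4@1.
Load per day: day 1: 11, day 2: 11, day 3: 5, day 4: 4, day 5: 0, day 6: 0.
Peak is 11.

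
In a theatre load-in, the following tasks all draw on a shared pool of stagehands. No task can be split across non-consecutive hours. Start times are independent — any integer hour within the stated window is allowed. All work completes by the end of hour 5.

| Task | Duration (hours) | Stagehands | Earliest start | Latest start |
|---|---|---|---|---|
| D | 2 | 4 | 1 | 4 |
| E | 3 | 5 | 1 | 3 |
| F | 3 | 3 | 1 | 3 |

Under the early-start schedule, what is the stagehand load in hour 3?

At early start, hour 3 has: E, F.
Demand: 5 + 3 = 8.

8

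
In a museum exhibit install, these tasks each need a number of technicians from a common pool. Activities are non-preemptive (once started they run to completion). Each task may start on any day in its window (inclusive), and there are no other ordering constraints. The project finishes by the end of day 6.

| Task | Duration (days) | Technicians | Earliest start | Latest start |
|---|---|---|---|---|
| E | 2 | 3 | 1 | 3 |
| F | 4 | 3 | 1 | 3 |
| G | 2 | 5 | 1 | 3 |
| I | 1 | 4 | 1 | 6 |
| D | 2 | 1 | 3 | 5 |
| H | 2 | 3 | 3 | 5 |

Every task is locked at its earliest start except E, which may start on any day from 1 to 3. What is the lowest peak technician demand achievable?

12

E@1: d1:15  d2:11  d3:7  d4:7  d5:0  d6:0 → peak 15
E@2: d1:12  d2:11  d3:10  d4:7  d5:0  d6:0 → peak 12
E@3: d1:12  d2:8  d3:10  d4:10  d5:0  d6:0 → peak 12
Best is E@2, peak 12.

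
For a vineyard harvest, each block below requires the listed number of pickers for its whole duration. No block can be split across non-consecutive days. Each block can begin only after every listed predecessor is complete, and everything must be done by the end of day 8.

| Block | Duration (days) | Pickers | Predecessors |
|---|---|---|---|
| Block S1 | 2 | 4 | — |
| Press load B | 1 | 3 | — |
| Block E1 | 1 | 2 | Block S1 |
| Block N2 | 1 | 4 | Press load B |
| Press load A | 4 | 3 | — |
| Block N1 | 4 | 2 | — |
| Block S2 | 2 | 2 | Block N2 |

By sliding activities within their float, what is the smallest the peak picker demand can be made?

6

Early-start (Block S1@1, Press load B@1, Block E1@3, Block N2@2, Press load A@1, Block N1@1, Block S2@3) gives peak 13: d1:12  d2:13  d3:9  d4:7  d5:0  d6:0  d7:0  d8:0.
Shift Press load B→3, Block E1→5, Block N2→4, Press load A→5, Block S2→6.
Schedule Block S1@1, Press load B@3, Block E1@5, Block N2@4, Press load A@5, Block N1@1, Block S2@6: d1:6  d2:6  d3:5  d4:6  d5:5  d6:5  d7:5  d8:3 — peak 6.
Total picker-days = 41 over 8 days ⇒ peak ≥ ⌈41/8⌉ = 6, so 6 is optimal.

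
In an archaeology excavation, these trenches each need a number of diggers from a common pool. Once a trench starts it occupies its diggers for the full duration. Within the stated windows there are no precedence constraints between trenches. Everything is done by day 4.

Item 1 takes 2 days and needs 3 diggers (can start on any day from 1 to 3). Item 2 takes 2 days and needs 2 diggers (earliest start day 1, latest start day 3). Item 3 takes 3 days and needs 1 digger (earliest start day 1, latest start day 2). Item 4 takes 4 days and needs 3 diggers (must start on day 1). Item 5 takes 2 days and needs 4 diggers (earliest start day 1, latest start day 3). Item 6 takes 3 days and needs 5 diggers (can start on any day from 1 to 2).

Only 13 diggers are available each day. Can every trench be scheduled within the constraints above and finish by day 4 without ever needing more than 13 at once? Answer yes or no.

The minimum achievable peak is 14; 13 < 14, so no feasible schedule stays within the cap.

no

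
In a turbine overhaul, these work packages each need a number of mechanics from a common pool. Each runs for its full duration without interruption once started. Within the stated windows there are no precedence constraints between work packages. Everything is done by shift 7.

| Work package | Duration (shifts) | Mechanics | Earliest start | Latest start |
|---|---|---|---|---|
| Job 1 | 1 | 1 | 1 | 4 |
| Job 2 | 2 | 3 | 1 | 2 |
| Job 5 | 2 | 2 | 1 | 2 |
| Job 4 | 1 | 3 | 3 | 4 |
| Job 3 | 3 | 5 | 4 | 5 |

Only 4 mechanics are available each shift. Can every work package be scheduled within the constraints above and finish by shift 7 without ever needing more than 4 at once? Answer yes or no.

Total mechanic-shifts = 29; over 7 shifts the average is 29/7 > 4, so some shift must exceed 4.

no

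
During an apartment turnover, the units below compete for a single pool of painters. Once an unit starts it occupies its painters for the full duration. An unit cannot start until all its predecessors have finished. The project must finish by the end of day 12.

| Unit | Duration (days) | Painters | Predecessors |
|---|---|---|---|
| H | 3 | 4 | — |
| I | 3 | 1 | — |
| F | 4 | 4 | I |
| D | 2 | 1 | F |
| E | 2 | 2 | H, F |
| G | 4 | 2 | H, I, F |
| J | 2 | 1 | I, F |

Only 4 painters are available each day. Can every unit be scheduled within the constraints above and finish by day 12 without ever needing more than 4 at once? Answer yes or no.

no

The minimum achievable peak is 5; 4 < 5, so no feasible schedule stays within the cap.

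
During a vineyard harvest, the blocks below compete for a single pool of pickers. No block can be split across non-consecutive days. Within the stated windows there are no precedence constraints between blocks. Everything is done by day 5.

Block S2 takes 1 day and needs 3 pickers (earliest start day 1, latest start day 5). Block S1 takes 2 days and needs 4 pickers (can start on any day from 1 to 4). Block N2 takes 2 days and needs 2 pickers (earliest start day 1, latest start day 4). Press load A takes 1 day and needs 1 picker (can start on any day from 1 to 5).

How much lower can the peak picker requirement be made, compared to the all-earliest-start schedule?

Early-start peak: d1:10  d2:6  d3:0  d4:0  d5:0 ⇒ 10.
Leveled (Block S2@1, Block S1@2, Block N2@4, Press load A@1): d1:4  d2:4  d3:4  d4:2  d5:2 ⇒ 4.
Reduction 10 − 4 = 6.

6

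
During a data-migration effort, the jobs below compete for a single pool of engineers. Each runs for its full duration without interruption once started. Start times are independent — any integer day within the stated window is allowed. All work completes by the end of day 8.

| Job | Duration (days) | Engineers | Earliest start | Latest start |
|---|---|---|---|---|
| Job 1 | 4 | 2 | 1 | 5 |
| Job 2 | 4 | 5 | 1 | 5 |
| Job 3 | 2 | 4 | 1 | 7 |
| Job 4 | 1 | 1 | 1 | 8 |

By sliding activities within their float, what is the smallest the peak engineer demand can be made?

6

Early-start (Job 1@1, Job 2@1, Job 3@1, Job 4@1) gives peak 12: d1:12  d2:11  d3:7  d4:7  d5:0  d6:0  d7:0  d8:0.
Shift Job 2→5, Job 4→3.
Schedule Job 1@1, Job 2@5, Job 3@1, Job 4@3: d1:6  d2:6  d3:3  d4:2  d5:5  d6:5  d7:5  d8:5 — peak 6.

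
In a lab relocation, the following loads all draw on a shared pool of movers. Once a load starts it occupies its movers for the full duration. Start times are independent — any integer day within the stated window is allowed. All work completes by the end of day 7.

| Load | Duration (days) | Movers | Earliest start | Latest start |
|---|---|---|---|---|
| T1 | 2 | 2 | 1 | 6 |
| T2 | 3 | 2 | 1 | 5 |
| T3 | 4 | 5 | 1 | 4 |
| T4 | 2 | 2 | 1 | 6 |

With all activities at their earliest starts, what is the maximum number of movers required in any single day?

11

Early-start schedule: T1@1, T2@1, T3@1, T4@1.
Load per day: day 1: 11, day 2: 11, day 3: 7, day 4: 5, day 5: 0, day 6: 0, day 7: 0.
Peak is 11.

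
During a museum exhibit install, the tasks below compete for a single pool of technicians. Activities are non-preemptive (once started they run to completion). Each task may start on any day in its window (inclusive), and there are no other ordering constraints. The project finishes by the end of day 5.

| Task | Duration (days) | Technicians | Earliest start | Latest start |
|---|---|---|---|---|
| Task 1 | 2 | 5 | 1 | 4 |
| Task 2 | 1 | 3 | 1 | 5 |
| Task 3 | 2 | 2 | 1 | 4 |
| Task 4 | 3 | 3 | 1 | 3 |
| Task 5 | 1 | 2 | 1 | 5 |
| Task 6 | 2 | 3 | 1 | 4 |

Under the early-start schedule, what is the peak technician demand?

18

Early-start schedule: Task 1@1, Task 2@1, Task 3@1, Task 4@1, Task 5@1, Task 6@1.
Load per day: day 1: 18, day 2: 13, day 3: 3, day 4: 0, day 5: 0.
Peak is 18.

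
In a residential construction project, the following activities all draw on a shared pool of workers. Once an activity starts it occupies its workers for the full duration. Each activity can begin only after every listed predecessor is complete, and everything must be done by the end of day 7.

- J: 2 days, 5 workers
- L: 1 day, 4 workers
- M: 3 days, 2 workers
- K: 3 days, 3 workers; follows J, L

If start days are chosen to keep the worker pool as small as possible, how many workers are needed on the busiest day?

Early-start (J@1, L@1, M@1, K@3) gives peak 11: d1:11  d2:7  d3:5  d4:3  d5:3  d6:0  d7:0.
Shift L→3, M→4, K→4.
Schedule J@1, L@3, M@4, K@4: d1:5  d2:5  d3:4  d4:5  d5:5  d6:5  d7:0 — peak 5.
Total worker-days = 29 over 7 days ⇒ peak ≥ ⌈29/7⌉ = 5, so 5 is optimal.

5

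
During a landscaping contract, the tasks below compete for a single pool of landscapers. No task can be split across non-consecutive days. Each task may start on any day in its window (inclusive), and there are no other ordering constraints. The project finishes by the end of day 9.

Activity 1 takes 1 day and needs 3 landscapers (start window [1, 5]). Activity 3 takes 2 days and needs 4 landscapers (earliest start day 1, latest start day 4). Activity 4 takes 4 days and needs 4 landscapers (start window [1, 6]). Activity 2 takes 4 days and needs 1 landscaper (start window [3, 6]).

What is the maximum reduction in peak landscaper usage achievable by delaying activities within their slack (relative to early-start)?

6

Early-start peak: d1:11  d2:8  d3:5  d4:5  d5:1  d6:1  d7:0  d8:0  d9:0 ⇒ 11.
Leveled (Activity 1@1, Activity 3@2, Activity 4@4, Activity 2@3): d1:3  d2:4  d3:5  d4:5  d5:5  d6:5  d7:4  d8:0  d9:0 ⇒ 5.
Reduction 11 − 5 = 6.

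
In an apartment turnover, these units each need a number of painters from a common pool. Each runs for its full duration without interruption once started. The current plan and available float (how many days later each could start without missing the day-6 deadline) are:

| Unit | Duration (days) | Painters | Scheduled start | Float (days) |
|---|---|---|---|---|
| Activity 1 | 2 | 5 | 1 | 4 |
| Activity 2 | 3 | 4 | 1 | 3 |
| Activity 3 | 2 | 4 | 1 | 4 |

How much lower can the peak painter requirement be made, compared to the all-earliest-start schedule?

Early-start peak: d1:13  d2:13  d3:4  d4:0  d5:0  d6:0 ⇒ 13.
Leveled (Activity 1@1, Activity 2@3, Activity 3@3): d1:5  d2:5  d3:8  d4:8  d5:4  d6:0 ⇒ 8.
Reduction 13 − 8 = 5.

5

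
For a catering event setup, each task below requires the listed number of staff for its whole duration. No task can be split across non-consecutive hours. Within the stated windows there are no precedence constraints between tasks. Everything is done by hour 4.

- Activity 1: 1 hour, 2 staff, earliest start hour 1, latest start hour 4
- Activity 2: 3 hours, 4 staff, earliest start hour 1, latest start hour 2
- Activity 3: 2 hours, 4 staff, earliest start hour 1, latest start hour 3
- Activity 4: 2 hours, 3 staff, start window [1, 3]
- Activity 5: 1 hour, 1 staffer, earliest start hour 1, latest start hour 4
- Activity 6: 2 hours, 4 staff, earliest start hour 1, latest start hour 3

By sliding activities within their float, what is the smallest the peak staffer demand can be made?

11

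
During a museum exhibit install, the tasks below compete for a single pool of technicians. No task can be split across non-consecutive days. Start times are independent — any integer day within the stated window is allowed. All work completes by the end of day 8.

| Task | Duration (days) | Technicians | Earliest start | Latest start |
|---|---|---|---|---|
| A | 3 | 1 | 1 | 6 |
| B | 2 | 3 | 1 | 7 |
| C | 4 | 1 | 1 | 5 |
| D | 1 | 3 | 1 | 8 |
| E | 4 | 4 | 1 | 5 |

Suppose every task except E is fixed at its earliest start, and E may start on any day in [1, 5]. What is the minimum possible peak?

8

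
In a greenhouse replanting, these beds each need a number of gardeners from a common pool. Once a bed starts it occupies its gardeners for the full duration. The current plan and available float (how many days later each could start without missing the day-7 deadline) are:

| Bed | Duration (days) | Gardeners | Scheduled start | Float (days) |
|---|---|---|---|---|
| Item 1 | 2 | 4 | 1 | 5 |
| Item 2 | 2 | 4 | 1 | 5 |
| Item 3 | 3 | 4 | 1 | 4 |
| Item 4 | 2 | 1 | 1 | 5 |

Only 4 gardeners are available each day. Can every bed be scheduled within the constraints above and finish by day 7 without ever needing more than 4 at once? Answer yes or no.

no

Total gardener-days = 30; over 7 days the average is 30/7 > 4, so some day must exceed 4.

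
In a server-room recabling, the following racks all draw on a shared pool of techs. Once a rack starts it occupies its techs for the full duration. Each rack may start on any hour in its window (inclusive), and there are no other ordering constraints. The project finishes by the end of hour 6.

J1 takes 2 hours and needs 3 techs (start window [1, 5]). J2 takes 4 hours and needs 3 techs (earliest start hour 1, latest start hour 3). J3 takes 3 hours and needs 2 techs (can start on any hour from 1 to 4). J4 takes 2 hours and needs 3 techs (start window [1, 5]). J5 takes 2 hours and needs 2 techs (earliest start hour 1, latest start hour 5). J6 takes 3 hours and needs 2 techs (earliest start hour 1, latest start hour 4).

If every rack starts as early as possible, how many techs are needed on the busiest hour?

Early-start schedule: J1@1, J2@1, J3@1, J4@1, J5@1, J6@1.
Load per hour: hour 1: 15, hour 2: 15, hour 3: 7, hour 4: 3, hour 5: 0, hour 6: 0.
Peak is 15.

15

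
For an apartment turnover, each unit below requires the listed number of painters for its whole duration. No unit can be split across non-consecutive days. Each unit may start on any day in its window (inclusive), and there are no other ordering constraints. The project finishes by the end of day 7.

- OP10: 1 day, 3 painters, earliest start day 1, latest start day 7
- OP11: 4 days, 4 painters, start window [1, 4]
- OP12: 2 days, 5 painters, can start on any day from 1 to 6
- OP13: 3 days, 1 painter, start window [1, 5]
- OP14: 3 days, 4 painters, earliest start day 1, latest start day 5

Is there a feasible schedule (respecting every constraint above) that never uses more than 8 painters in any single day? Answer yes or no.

Schedule OP10@1, OP11@1, OP12@5, OP13@5, OP14@2: d1:7  d2:8  d3:8  d4:8  d5:6  d6:6  d7:1 — peak 8 ≤ 8.

yes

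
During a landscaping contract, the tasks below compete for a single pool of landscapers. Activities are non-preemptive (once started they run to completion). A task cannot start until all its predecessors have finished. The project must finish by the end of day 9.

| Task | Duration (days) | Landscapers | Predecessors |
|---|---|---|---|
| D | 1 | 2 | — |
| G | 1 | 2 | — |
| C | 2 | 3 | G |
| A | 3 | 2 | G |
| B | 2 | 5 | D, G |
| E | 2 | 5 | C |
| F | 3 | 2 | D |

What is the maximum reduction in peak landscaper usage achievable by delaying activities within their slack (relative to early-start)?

Early-start peak: d1:4  d2:12  d3:12  d4:9  d5:5  d6:0  d7:0  d8:0  d9:0 ⇒ 12.
Leveled (D@1, G@1, C@2, A@2, B@4, E@6, F@5): d1:4  d2:5  d3:5  d4:7  d5:7  d6:7  d7:7  d8:0  d9:0 ⇒ 7.
Reduction 12 − 7 = 5.

5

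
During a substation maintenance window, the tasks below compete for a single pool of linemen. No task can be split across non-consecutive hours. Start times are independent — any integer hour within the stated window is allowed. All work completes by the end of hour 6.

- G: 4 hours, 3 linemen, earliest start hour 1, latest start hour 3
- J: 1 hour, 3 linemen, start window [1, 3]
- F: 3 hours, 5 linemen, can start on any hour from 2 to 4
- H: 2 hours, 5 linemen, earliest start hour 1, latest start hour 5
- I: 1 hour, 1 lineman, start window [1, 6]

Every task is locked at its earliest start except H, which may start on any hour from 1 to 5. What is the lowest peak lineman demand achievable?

H@1: h1:12  h2:13  h3:8  h4:8  h5:0  h6:0 → peak 13
H@2: h1:7  h2:13  h3:13  h4:8  h5:0  h6:0 → peak 13
H@3: h1:7  h2:8  h3:13  h4:13  h5:0  h6:0 → peak 13
H@4: h1:7  h2:8  h3:8  h4:13  h5:5  h6:0 → peak 13
H@5: h1:7  h2:8  h3:8  h4:8  h5:5  h6:5 → peak 8
Best is H@5, peak 8.

8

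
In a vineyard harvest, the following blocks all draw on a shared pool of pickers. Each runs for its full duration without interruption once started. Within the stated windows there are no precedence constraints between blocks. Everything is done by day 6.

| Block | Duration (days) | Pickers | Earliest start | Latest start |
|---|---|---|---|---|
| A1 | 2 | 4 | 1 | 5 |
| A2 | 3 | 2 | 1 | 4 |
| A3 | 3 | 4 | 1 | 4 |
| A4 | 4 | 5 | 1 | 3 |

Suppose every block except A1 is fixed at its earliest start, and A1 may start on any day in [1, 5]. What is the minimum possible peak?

A1@1: d1:15  d2:15  d3:11  d4:5  d5:0  d6:0 → peak 15
A1@2: d1:11  d2:15  d3:15  d4:5  d5:0  d6:0 → peak 15
A1@3: d1:11  d2:11  d3:15  d4:9  d5:0  d6:0 → peak 15
A1@4: d1:11  d2:11  d3:11  d4:9  d5:4  d6:0 → peak 11
A1@5: d1:11  d2:11  d3:11  d4:5  d5:4  d6:4 → peak 11
Best is A1@4, peak 11.

11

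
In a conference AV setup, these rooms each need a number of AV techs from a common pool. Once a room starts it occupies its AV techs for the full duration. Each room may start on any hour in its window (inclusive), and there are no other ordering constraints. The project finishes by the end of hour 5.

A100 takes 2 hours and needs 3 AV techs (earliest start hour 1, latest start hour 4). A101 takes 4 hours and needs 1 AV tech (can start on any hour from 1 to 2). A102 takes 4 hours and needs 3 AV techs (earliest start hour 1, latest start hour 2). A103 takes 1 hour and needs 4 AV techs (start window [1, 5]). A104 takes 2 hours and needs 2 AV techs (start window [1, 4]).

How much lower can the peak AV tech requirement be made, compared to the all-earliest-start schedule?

6

Early-start peak: h1:13  h2:9  h3:4  h4:4  h5:0 ⇒ 13.
Leveled (A100@1, A101@1, A102@1, A103@5, A104@3): h1:7  h2:7  h3:6  h4:6  h5:4 ⇒ 7.
Reduction 13 − 7 = 6.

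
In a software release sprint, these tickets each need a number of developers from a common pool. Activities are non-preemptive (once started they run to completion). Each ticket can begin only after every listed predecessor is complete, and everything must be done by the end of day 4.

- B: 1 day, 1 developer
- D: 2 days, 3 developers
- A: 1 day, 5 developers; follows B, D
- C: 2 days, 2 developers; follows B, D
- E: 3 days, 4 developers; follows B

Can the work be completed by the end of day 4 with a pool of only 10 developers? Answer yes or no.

The minimum achievable peak is 11; 10 < 11, so no feasible schedule stays within the cap.

no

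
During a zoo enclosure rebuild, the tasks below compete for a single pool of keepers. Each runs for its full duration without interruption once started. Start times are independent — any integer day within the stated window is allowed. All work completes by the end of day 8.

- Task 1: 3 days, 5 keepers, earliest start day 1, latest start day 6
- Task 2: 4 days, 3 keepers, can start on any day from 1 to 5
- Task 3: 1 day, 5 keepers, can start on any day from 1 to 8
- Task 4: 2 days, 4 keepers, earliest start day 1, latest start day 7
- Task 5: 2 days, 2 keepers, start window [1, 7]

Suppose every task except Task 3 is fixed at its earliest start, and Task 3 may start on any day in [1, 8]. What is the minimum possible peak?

14

Task 3@1: d1:19  d2:14  d3:8  d4:3  d5:0  d6:0  d7:0  d8:0 → peak 19
Task 3@2: d1:14  d2:19  d3:8  d4:3  d5:0  d6:0  d7:0  d8:0 → peak 19
Task 3@3: d1:14  d2:14  d3:13  d4:3  d5:0  d6:0  d7:0  d8:0 → peak 14
Task 3@4: d1:14  d2:14  d3:8  d4:8  d5:0  d6:0  d7:0  d8:0 → peak 14
Task 3@5: d1:14  d2:14  d3:8  d4:3  d5:5  d6:0  d7:0  d8:0 → peak 14
Task 3@6: d1:14  d2:14  d3:8  d4:3  d5:0  d6:5  d7:0  d8:0 → peak 14
Task 3@7: d1:14  d2:14  d3:8  d4:3  d5:0  d6:0  d7:5  d8:0 → peak 14
Task 3@8: d1:14  d2:14  d3:8  d4:3  d5:0  d6:0  d7:0  d8:5 → peak 14
Best is Task 3@3, peak 14.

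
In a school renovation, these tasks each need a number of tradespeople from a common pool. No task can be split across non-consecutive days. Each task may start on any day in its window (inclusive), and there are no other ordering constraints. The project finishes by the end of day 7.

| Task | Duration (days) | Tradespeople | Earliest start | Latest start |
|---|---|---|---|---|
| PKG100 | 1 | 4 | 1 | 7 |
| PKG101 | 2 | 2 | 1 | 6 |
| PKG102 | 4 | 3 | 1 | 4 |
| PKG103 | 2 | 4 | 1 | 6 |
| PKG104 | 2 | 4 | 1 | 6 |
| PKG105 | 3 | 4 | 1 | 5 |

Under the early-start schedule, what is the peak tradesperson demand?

Early-start schedule: PKG100@1, PKG101@1, PKG102@1, PKG103@1, PKG104@1, PKG105@1.
Load per day: day 1: 21, day 2: 17, day 3: 7, day 4: 3, day 5: 0, day 6: 0, day 7: 0.
Peak is 21.

21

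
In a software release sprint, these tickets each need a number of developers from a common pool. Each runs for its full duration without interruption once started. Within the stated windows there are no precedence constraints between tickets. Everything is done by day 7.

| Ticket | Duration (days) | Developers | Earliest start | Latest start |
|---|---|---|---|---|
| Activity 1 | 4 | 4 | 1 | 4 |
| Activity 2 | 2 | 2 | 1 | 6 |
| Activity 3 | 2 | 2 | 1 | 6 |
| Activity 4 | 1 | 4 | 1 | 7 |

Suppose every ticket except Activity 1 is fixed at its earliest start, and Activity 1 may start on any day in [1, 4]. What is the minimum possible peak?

8

Activity 1@1: d1:12  d2:8  d3:4  d4:4  d5:0  d6:0  d7:0 → peak 12
Activity 1@2: d1:8  d2:8  d3:4  d4:4  d5:4  d6:0  d7:0 → peak 8
Activity 1@3: d1:8  d2:4  d3:4  d4:4  d5:4  d6:4  d7:0 → peak 8
Activity 1@4: d1:8  d2:4  d3:0  d4:4  d5:4  d6:4  d7:4 → peak 8
Best is Activity 1@2, peak 8.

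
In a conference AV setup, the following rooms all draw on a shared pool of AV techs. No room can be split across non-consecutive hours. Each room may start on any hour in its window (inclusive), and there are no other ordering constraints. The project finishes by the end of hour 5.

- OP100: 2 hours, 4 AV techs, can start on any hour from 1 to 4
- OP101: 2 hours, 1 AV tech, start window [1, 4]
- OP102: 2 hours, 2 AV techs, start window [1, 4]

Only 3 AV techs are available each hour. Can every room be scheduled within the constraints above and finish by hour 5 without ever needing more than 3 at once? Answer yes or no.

no

The minimum achievable peak is 4; 3 < 4, so no feasible schedule stays within the cap.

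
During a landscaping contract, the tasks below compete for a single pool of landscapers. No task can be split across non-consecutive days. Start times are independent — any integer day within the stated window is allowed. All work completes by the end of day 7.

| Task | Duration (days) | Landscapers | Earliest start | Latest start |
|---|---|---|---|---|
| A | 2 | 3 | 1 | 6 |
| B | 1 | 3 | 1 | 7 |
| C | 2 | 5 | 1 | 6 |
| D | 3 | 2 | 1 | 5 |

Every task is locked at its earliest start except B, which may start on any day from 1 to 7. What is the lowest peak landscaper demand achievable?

B@1: d1:13  d2:10  d3:2  d4:0  d5:0  d6:0  d7:0 → peak 13
B@2: d1:10  d2:13  d3:2  d4:0  d5:0  d6:0  d7:0 → peak 13
B@3: d1:10  d2:10  d3:5  d4:0  d5:0  d6:0  d7:0 → peak 10
B@4: d1:10  d2:10  d3:2  d4:3  d5:0  d6:0  d7:0 → peak 10
B@5: d1:10  d2:10  d3:2  d4:0  d5:3  d6:0  d7:0 → peak 10
B@6: d1:10  d2:10  d3:2  d4:0  d5:0  d6:3  d7:0 → peak 10
B@7: d1:10  d2:10  d3:2  d4:0  d5:0  d6:0  d7:3 → peak 10
Best is B@3, peak 10.

10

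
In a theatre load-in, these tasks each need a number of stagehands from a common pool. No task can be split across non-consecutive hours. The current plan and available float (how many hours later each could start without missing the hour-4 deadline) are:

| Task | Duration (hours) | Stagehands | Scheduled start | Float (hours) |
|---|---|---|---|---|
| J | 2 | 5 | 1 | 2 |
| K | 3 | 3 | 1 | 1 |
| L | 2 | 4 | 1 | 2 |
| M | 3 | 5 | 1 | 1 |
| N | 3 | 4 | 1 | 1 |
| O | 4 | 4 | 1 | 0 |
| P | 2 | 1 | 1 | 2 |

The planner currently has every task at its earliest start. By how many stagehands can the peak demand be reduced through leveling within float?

Early-start peak: h1:26  h2:26  h3:16  h4:4 ⇒ 26.
Leveled (J@1, K@1, L@3, M@1, N@1, O@1, P@3): h1:21  h2:21  h3:21  h4:9 ⇒ 21.
Reduction 26 − 21 = 5.

5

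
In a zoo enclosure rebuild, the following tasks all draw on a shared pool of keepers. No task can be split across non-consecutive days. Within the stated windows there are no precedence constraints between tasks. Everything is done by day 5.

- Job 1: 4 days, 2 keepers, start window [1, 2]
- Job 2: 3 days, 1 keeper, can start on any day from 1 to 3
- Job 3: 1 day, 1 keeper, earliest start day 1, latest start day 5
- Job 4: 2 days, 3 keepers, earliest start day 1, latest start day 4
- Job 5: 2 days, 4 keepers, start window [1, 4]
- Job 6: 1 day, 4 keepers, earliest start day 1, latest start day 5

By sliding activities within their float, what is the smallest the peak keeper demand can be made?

Early-start (Job 1@1, Job 2@1, Job 3@1, Job 4@1, Job 5@1, Job 6@1) gives peak 15: d1:15  d2:10  d3:3  d4:2  d5:0.
Shift Job 2→3, Job 3→5, Job 4→3, Job 6→5.
Schedule Job 1@1, Job 2@3, Job 3@5, Job 4@3, Job 5@1, Job 6@5: d1:6  d2:6  d3:6  d4:6  d5:6 — peak 6.
Total keeper-days = 30 over 5 days ⇒ peak ≥ ⌈30/5⌉ = 6, so 6 is optimal.

6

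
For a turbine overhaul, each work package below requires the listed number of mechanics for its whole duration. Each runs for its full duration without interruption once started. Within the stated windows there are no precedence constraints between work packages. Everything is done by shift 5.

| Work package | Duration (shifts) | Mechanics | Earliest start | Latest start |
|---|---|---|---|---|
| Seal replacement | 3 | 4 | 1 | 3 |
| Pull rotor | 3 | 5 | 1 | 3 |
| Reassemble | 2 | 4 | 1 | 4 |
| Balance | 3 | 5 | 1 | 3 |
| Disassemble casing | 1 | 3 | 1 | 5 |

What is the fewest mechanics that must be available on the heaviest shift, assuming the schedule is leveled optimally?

Early-start (Seal replacement@1, Pull rotor@1, Reassemble@1, Balance@1, Disassemble casing@1) gives peak 21: s1:21  s2:18  s3:14  s4:0  s5:0.
Shift Balance→3, Disassemble casing→4.
Schedule Seal replacement@1, Pull rotor@1, Reassemble@1, Balance@3, Disassemble casing@4: s1:13  s2:13  s3:14  s4:8  s5:5 — peak 14.

14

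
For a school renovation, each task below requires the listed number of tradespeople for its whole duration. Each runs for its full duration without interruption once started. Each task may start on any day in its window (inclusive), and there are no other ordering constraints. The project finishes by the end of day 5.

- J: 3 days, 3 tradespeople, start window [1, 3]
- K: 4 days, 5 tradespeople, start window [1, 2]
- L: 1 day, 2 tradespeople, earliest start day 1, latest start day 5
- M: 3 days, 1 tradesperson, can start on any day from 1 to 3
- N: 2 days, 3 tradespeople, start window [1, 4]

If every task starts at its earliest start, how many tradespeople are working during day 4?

5

At early start, day 4 has: K.
Demand: 5 = 5.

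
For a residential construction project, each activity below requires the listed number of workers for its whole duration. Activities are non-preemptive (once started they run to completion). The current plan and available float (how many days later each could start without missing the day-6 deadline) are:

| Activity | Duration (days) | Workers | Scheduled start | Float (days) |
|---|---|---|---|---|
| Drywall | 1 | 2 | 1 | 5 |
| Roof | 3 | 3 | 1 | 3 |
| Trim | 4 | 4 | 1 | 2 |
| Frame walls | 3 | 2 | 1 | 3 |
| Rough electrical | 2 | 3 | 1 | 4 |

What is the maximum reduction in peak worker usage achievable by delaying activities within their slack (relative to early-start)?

7

Early-start peak: d1:14  d2:12  d3:9  d4:4  d5:0  d6:0 ⇒ 14.
Leveled (Drywall@1, Roof@4, Trim@3, Frame walls@1, Rough electrical@1): d1:7  d2:5  d3:6  d4:7  d5:7  d6:7 ⇒ 7.
Reduction 14 − 7 = 7.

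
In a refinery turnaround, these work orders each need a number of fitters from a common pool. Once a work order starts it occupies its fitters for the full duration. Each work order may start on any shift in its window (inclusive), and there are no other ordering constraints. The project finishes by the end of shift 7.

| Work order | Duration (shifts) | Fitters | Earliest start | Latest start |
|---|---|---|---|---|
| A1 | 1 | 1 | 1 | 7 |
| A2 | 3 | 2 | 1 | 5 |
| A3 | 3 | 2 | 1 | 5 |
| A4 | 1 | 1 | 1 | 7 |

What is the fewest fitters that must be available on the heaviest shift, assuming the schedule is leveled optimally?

2

Early-start (A1@1, A2@1, A3@1, A4@1) gives peak 6: s1:6  s2:4  s3:4  s4:0  s5:0  s6:0  s7:0.
Shift A2→2, A3→5.
Schedule A1@1, A2@2, A3@5, A4@1: s1:2  s2:2  s3:2  s4:2  s5:2  s6:2  s7:2 — peak 2.
Total fitter-shifts = 14 over 7 shifts ⇒ peak ≥ ⌈14/7⌉ = 2, so 2 is optimal.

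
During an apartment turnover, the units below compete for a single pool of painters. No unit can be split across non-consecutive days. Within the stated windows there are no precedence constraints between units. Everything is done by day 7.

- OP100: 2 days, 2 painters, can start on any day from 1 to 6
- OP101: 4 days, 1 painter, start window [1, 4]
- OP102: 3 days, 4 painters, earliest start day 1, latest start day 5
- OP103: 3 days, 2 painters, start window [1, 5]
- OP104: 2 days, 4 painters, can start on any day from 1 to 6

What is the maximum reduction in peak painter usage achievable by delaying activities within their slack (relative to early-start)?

7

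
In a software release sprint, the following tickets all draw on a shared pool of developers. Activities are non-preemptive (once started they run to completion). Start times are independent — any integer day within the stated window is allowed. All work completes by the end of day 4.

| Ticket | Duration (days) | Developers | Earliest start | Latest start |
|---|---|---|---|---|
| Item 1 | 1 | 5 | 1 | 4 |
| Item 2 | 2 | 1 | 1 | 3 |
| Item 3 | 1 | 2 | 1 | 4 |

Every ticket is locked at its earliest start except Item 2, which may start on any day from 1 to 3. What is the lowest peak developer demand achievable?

7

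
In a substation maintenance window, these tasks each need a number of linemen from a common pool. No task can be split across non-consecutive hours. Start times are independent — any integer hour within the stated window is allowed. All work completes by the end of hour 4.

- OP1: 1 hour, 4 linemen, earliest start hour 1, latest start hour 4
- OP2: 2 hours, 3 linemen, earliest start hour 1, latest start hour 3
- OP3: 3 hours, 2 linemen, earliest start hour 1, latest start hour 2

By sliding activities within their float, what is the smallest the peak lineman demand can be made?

Early-start (OP1@1, OP2@1, OP3@1) gives peak 9: h1:9  h2:5  h3:2  h4:0.
Shift OP2→2, OP3→2.
Schedule OP1@1, OP2@2, OP3@2: h1:4  h2:5  h3:5  h4:2 — peak 5.
No arrangement of the 24 feasible schedules does better.

5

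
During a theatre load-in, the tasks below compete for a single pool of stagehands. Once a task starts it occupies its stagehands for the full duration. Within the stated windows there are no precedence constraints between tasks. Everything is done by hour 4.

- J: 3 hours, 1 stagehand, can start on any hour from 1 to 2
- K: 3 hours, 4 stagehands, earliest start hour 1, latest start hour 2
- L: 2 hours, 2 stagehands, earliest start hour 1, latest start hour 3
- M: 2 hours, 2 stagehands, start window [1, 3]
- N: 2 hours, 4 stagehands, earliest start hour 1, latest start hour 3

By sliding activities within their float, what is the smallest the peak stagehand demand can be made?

9

Early-start (J@1, K@1, L@1, M@1, N@1) gives peak 13: h1:13  h2:13  h3:5  h4:0.
Shift N→3.
Schedule J@1, K@1, L@1, M@1, N@3: h1:9  h2:9  h3:9  h4:4 — peak 9.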